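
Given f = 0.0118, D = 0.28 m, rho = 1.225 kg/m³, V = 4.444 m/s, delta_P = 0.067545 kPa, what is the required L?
Formula: \Delta P = f \frac{L}{D} \frac{\rho V^2}{2}
Substituting knowns: 0.067545 = 0.0118·(L/0.28)·0.5·1.225·4.444²/1000
Solving for L: L = (0.067545·1000)·0.28/(0.0118·0.5·1.225·4.444²) = 132.5 m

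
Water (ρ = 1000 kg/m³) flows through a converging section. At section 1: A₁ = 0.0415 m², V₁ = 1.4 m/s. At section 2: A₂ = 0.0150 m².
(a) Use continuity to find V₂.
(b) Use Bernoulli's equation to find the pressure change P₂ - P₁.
(a) Continuity: A₁V₁=A₂V₂ -> V₂=A₁V₁/A₂=0.0415*1.4/0.0150=3.87 m/s
(b) Bernoulli: P₂-P₁=0.5*rho*(V₁^2-V₂^2)/1000=0.5*1000*(1.4^2-3.87^2)/1000=-6.508 kPa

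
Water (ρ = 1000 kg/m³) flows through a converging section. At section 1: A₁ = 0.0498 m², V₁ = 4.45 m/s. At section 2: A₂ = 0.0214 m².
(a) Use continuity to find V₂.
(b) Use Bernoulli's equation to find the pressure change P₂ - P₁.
(a) Continuity: A₁V₁=A₂V₂ -> V₂=A₁V₁/A₂=0.0498*4.45/0.0214=10.36 m/s
(b) Bernoulli: P₂-P₁=0.5*rho*(V₁^2-V₂^2)/1000=0.5*1000*(4.45^2-10.36^2)/1000=-43.76 kPa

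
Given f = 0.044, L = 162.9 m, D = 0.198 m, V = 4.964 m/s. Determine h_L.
Formula: h_L = f \frac{L}{D} \frac{V^2}{2g}
h_L = 0.044·(162.9/0.198)·4.964²/(2·9.81) = 45.46 m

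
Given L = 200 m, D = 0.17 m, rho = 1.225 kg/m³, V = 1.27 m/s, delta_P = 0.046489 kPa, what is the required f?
Formula: \Delta P = f \frac{L}{D} \frac{\rho V^2}{2}
Substituting knowns: 0.046489 = f·(200/0.17)·0.5·1.225·1.27²/1000
Solving for f: f = (0.046489·1000)/((200/0.17)·0.5·1.225·1.27²) = 0.04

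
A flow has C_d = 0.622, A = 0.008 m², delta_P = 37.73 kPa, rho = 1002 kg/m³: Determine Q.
Formula: Q = C_d A \sqrt{\frac{2 \Delta P}{\rho}}
Q = 0.622·0.008·√(2·(37.73·1000)/1002)·1000 = 43.18 L/s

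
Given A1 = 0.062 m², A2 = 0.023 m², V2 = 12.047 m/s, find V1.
Formula: V_2 = \frac{A_1 V_1}{A_2}
Substituting knowns: 12.047 = 0.062·V1/0.023
Solving for V1: V1 = 12.047·0.023/0.062 = 4.469 m/s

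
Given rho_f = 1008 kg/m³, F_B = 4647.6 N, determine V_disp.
Formula: F_B = \rho_f g V_{disp}
Substituting knowns: 4647.6 = 1008·9.81·V_disp
Solving for V_disp: V_disp = 4647.6/(1008·9.81) = 0.47 m³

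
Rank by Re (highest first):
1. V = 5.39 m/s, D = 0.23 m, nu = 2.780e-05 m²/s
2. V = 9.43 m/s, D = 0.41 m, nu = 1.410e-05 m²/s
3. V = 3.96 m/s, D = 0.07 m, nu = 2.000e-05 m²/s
Case 1: Re = 44594
Case 2: Re = 274206
Case 3: Re = 13860
Ranking (highest first): 2, 1, 3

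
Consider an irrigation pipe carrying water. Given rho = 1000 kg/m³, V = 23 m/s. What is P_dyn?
Formula: P_{dyn} = \frac{1}{2} \rho V^2
P_dyn = 0.5·1000·23²/1000 = 264.5 kPa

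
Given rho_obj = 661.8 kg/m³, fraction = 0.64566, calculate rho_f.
Formula: f_{sub} = \frac{\rho_{obj}}{\rho_f}
Substituting knowns: 0.64566 = 661.8/rho_f
Solving for rho_f: rho_f = 661.8/0.64566 = 1025 kg/m³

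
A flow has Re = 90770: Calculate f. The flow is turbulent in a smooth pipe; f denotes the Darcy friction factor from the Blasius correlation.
Formula: f = \frac{0.316}{Re^{0.25}}
f = 0.316/90770^0.25 = 0.01821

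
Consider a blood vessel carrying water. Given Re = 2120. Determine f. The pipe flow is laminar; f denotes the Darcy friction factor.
Formula: f = \frac{64}{Re}
f = 64/2120 = 0.03019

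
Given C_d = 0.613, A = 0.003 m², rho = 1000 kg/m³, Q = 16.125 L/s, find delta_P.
Formula: Q = C_d A \sqrt{\frac{2 \Delta P}{\rho}}
Substituting knowns: 16.125 = 0.613·0.003·√(2·(delta_P·1000)/1000)·1000
Solving for delta_P: delta_P = ((16.125/1000)/(0.613·0.003))²·1000/2/1000 = 38.44 kPa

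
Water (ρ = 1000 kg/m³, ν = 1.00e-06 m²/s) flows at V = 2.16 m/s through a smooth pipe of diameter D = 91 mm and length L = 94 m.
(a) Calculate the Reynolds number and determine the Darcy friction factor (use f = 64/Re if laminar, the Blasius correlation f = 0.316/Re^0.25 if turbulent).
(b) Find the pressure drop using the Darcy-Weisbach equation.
(a) Re = V·D/ν = 2.16·0.091/1.00e-06 = 196560 → turbulent (Re > 4000); f = 0.316/Re^0.25 = 0.316/196560^0.25 = 0.015008 (Blasius is strictly valid for Re ≲ 1e5; used here as the smooth-pipe estimate the problem specifies)
(b) Darcy-Weisbach: ΔP = f·(L/D)·½ρV²/1000 = 0.015008·(94/0.091)·½·1000·2.16²/1000 = 36.16 kPa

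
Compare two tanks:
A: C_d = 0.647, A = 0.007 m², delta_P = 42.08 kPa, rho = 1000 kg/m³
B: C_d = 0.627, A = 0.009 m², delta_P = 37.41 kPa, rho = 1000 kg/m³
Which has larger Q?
Q(A) = 41.55 L/s, Q(B) = 48.81 L/s. Answer: B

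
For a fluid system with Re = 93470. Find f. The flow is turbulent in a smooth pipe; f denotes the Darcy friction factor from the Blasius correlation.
Formula: f = \frac{0.316}{Re^{0.25}}
f = 0.316/93470^0.25 = 0.01807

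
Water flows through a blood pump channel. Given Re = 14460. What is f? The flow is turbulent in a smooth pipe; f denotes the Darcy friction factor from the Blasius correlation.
Formula: f = \frac{0.316}{Re^{0.25}}
f = 0.316/14460^0.25 = 0.02882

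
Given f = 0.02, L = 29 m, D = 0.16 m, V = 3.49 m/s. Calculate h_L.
Formula: h_L = f \frac{L}{D} \frac{V^2}{2g}
h_L = 0.02·(29/0.16)·3.49²/(2·9.81) = 2.25 m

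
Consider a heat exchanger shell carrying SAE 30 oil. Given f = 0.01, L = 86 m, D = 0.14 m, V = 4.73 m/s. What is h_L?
Formula: h_L = f \frac{L}{D} \frac{V^2}{2g}
h_L = 0.01·(86/0.14)·4.73²/(2·9.81) = 7.005 m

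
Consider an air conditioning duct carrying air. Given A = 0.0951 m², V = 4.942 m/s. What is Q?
Formula: Q = A V
Q = 0.0951·4.942·1000 = 470 L/s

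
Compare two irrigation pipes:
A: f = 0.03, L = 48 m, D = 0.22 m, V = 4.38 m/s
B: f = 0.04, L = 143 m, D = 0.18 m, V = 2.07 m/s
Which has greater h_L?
h_L(A) = 6.4 m, h_L(B) = 6.94 m. Answer: B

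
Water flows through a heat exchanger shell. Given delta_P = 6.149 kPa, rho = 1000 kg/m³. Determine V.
Formula: V = \sqrt{\frac{2 \Delta P}{\rho}}
V = √(2·(6.149·1000)/1000) = 3.507 m/s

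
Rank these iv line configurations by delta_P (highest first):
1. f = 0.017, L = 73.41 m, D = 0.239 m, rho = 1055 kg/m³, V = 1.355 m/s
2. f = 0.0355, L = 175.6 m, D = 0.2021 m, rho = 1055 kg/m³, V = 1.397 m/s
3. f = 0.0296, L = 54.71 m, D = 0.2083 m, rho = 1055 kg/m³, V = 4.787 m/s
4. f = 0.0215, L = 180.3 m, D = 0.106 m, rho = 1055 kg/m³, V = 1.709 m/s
Case 1: delta_P = 5.057 kPa
Case 2: delta_P = 31.75 kPa
Case 3: delta_P = 93.98 kPa
Case 4: delta_P = 56.34 kPa
Ranking (highest first): 3, 4, 2, 1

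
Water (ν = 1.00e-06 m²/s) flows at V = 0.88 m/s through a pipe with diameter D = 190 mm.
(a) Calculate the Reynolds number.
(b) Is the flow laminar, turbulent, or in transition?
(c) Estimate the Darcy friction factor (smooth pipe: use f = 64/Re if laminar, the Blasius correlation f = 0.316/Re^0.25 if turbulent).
(a) Re = V·D/ν = 0.88·0.19/1.00e-06 = 167200
(b) Flow regime: turbulent (Re > 4000)
(c) Friction factor: f = 0.316/Re^0.25 = 0.316/167200^0.25 = 0.01563 (Blasius is strictly valid for Re ≲ 1e5; used here as the smooth-pipe estimate the problem specifies)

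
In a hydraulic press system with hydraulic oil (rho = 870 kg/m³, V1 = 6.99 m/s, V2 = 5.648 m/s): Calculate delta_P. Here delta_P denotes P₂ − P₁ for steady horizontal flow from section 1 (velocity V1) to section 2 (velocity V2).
Formula: \Delta P = \frac{1}{2} \rho (V_1^2 - V_2^2)
delta_P = 0.5·870·(6.99² − 5.648²)/1000 = 7.378 kPa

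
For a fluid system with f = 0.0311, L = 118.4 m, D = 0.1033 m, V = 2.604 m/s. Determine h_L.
Formula: h_L = f \frac{L}{D} \frac{V^2}{2g}
h_L = 0.0311·(118.4/0.1033)·2.604²/(2·9.81) = 12.32 m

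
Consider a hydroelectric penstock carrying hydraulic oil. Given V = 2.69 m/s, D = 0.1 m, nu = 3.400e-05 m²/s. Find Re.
Formula: Re = \frac{V D}{\nu}
Re = 2.69·0.1/3.400e-05 = 7912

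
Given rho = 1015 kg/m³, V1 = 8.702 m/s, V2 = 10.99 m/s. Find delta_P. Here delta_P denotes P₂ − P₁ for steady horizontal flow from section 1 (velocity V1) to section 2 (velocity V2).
Formula: \Delta P = \frac{1}{2} \rho (V_1^2 - V_2^2)
delta_P = 0.5·1015·(8.702² − 10.99²)/1000 = -22.87 kPa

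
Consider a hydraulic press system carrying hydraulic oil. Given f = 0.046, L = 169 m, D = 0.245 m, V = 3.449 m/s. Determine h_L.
Formula: h_L = f \frac{L}{D} \frac{V^2}{2g}
h_L = 0.046·(169/0.245)·3.449²/(2·9.81) = 19.24 m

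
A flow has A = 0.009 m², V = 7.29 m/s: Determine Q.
Formula: Q = A V
Q = 0.009·7.29·1000 = 65.61 L/s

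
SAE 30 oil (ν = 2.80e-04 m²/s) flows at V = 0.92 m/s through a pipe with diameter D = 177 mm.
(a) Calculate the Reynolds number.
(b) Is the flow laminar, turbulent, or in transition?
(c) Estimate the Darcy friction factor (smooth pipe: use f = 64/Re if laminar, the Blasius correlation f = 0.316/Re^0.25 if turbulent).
(a) Re = V·D/ν = 0.92·0.177/2.80e-04 = 581.57
(b) Flow regime: laminar (Re < 2300)
(c) Friction factor: f = 64/Re = 64/581.57 = 0.11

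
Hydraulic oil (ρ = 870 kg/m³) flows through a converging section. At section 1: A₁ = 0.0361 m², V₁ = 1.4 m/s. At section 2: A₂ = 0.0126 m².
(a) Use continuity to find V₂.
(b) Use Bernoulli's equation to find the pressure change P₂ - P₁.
(a) Continuity: A₁V₁=A₂V₂ -> V₂=A₁V₁/A₂=0.0361*1.4/0.0126=4.01 m/s
(b) Bernoulli: P₂-P₁=0.5*rho*(V₁^2-V₂^2)/1000=0.5*870*(1.4^2-4.01^2)/1000=-6.142 kPa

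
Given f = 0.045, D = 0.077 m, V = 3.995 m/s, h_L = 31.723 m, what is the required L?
Formula: h_L = f \frac{L}{D} \frac{V^2}{2g}
Substituting knowns: 31.723 = 0.045·(L/0.077)·3.995²/(2·9.81)
Solving for L: L = 31.723·2·9.81·0.077/(0.045·3.995²) = 66.73 m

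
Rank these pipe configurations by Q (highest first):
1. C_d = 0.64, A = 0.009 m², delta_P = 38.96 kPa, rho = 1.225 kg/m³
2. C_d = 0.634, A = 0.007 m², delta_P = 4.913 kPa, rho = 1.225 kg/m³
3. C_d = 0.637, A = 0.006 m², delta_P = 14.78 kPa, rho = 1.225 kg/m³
Case 1: Q = 1453 L/s
Case 2: Q = 397.5 L/s
Case 3: Q = 593.7 L/s
Ranking (highest first): 1, 3, 2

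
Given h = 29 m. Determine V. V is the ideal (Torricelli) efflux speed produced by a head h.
Formula: V = \sqrt{2 g h}
V = √(2·9.81·29) = 23.85 m/s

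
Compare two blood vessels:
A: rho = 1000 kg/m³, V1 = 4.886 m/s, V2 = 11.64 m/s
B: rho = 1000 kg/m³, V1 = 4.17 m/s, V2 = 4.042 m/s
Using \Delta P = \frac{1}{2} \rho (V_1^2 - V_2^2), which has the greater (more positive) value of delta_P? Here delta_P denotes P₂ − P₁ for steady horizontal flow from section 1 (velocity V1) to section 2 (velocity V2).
delta_P(A) = -55.81 kPa, delta_P(B) = 0.5256 kPa. Answer: B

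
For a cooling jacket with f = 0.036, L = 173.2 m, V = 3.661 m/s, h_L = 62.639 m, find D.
Formula: h_L = f \frac{L}{D} \frac{V^2}{2g}
Substituting knowns: 62.639 = 0.036·(173.2/D)·3.661²/(2·9.81)
Solving for D: D = 0.036·173.2·3.661²/(2·9.81·62.639) = 0.068 m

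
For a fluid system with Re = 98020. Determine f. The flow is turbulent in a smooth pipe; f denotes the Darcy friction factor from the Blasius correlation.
Formula: f = \frac{0.316}{Re^{0.25}}
f = 0.316/98020^0.25 = 0.01786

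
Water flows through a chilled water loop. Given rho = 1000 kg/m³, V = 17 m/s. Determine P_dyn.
Formula: P_{dyn} = \frac{1}{2} \rho V^2
P_dyn = 0.5·1000·17²/1000 = 144.5 kPa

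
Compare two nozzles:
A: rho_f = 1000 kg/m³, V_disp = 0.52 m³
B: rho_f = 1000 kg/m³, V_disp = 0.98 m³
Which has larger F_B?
F_B(A) = 5101 N, F_B(B) = 9614 N. Answer: B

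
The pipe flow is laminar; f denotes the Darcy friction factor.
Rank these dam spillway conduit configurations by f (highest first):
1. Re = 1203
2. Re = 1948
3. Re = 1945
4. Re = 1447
Case 1: f = 0.0532
Case 2: f = 0.03285
Case 3: f = 0.0329
Case 4: f = 0.04423
Ranking (highest first): 1, 4, 3, 2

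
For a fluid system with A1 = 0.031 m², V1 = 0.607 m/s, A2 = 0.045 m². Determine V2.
Formula: V_2 = \frac{A_1 V_1}{A_2}
V2 = 0.031·0.607/0.045 = 0.4182 m/s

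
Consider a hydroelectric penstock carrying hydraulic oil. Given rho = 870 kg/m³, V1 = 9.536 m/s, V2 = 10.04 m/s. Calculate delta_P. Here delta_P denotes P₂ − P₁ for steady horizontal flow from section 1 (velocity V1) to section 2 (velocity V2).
Formula: \Delta P = \frac{1}{2} \rho (V_1^2 - V_2^2)
delta_P = 0.5·870·(9.536² − 10.04²)/1000 = -4.292 kPa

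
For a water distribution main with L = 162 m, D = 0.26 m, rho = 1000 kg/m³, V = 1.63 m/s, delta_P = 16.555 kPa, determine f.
Formula: \Delta P = f \frac{L}{D} \frac{\rho V^2}{2}
Substituting knowns: 16.555 = f·(162/0.26)·0.5·1000·1.63²/1000
Solving for f: f = (16.555·1000)/((162/0.26)·0.5·1000·1.63²) = 0.02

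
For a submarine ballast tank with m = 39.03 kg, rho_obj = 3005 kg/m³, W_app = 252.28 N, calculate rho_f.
Formula: W_{app} = mg\left(1 - \frac{\rho_f}{\rho_{obj}}\right)
Substituting knowns: 252.28 = 39.03·9.81·(1 − rho_f/3005)
Solving for rho_f: rho_f = 3005·(1 − 252.28/(39.03·9.81)) = 1025 kg/m³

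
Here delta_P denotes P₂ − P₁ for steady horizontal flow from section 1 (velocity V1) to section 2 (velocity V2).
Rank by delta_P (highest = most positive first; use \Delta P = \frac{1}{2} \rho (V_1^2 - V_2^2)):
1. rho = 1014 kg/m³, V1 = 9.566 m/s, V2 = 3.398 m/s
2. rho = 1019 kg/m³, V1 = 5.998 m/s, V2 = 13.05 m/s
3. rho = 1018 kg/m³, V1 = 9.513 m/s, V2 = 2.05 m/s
Case 1: delta_P = 40.54 kPa
Case 2: delta_P = -68.44 kPa
Case 3: delta_P = 43.92 kPa
Ranking (highest first): 3, 1, 2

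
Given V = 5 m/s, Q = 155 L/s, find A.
Formula: Q = A V
Substituting knowns: 155 = A·5·1000
Solving for A: A = (155/1000)/5 = 0.031 m²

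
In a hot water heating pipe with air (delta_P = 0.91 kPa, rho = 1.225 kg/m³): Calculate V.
Formula: V = \sqrt{\frac{2 \Delta P}{\rho}}
V = √(2·(0.91·1000)/1.225) = 38.54 m/s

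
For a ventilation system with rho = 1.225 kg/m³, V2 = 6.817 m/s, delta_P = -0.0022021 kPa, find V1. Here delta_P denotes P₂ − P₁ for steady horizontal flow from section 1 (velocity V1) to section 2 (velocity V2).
Formula: \Delta P = \frac{1}{2} \rho (V_1^2 - V_2^2)
Substituting knowns: -0.0022021 = 0.5·1.225·(V1² − 6.817²)/1000
Solving for V1: V1 = √(6.817² + 2·(-0.0022021·1000)/1.225) = 6.548 m/s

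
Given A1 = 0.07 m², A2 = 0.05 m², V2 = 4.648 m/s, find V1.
Formula: V_2 = \frac{A_1 V_1}{A_2}
Substituting knowns: 4.648 = 0.07·V1/0.05
Solving for V1: V1 = 4.648·0.05/0.07 = 3.32 m/s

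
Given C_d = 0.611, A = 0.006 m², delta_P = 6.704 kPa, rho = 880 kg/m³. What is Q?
Formula: Q = C_d A \sqrt{\frac{2 \Delta P}{\rho}}
Q = 0.611·0.006·√(2·(6.704·1000)/880)·1000 = 14.31 L/s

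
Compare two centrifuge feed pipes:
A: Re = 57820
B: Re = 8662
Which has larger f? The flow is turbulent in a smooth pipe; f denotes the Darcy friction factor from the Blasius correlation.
f(A) = 0.02038, f(B) = 0.03276. Answer: B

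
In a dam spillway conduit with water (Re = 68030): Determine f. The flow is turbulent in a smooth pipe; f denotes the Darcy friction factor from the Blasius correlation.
Formula: f = \frac{0.316}{Re^{0.25}}
f = 0.316/68030^0.25 = 0.01957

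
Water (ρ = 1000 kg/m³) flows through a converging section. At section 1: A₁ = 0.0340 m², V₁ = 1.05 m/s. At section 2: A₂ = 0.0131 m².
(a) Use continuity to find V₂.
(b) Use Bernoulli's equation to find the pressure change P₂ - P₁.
(a) Continuity: A₁V₁=A₂V₂ -> V₂=A₁V₁/A₂=0.0340*1.05/0.0131=2.73 m/s
(b) Bernoulli: P₂-P₁=0.5*rho*(V₁^2-V₂^2)/1000=0.5*1000*(1.05^2-2.73^2)/1000=-3.175 kPa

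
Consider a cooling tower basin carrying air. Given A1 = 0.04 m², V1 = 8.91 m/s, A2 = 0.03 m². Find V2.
Formula: V_2 = \frac{A_1 V_1}{A_2}
V2 = 0.04·8.91/0.03 = 11.88 m/s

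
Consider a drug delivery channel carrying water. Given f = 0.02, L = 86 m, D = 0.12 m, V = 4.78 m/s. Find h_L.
Formula: h_L = f \frac{L}{D} \frac{V^2}{2g}
h_L = 0.02·(86/0.12)·4.78²/(2·9.81) = 16.69 m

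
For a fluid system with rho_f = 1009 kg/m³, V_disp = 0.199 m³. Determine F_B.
Formula: F_B = \rho_f g V_{disp}
F_B = 1009·9.81·0.199 = 1970 N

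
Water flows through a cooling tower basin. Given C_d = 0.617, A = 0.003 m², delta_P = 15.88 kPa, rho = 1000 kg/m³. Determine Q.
Formula: Q = C_d A \sqrt{\frac{2 \Delta P}{\rho}}
Q = 0.617·0.003·√(2·(15.88·1000)/1000)·1000 = 10.43 L/s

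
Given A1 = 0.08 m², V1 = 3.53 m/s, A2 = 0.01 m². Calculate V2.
Formula: V_2 = \frac{A_1 V_1}{A_2}
V2 = 0.08·3.53/0.01 = 28.24 m/s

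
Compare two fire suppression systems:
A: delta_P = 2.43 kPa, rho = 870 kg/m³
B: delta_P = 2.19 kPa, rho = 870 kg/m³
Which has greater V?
V(A) = 2.364 m/s, V(B) = 2.244 m/s. Answer: A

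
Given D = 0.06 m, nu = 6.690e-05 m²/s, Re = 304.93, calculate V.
Formula: Re = \frac{V D}{\nu}
Substituting knowns: 304.93 = V·0.06/6.690e-05
Solving for V: V = 304.93·6.690e-05/0.06 = 0.34 m/s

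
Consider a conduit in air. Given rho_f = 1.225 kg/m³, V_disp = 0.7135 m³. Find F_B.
Formula: F_B = \rho_f g V_{disp}
F_B = 1.225·9.81·0.7135 = 8.574 N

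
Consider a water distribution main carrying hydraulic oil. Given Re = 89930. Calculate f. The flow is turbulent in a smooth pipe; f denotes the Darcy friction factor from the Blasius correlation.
Formula: f = \frac{0.316}{Re^{0.25}}
f = 0.316/89930^0.25 = 0.01825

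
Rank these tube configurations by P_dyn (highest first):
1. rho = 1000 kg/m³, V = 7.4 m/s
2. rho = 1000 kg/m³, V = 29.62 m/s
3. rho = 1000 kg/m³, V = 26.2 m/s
Case 1: P_dyn = 27.38 kPa
Case 2: P_dyn = 438.7 kPa
Case 3: P_dyn = 343.2 kPa
Ranking (highest first): 2, 3, 1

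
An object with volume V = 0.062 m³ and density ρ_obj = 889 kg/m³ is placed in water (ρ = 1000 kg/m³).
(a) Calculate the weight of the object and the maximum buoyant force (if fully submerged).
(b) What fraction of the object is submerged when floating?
(a) W=rho_obj*g*V=889*9.81*0.062=540.7 N; F_B(max)=rho*g*V=1000*9.81*0.062=608.2 N
(b) Floating fraction=rho_obj/rho=889/1000=0.889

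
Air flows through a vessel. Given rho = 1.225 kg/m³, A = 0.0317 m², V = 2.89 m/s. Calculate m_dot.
Formula: \dot{m} = \rho A V
m_dot = 1.225·0.0317·2.89 = 0.1122 kg/s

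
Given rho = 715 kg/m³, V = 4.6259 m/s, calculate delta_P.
Formula: V = \sqrt{\frac{2 \Delta P}{\rho}}
Substituting knowns: 4.6259 = √(2·(delta_P·1000)/715)
Solving for delta_P: delta_P = 4.6259²·715/2/1000 = 7.65 kPa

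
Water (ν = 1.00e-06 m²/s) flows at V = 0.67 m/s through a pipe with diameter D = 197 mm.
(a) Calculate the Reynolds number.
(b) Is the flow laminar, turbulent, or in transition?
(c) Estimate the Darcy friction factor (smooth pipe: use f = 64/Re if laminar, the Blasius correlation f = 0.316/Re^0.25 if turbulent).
(a) Re = V·D/ν = 0.67·0.197/1.00e-06 = 131990
(b) Flow regime: turbulent (Re > 4000)
(c) Friction factor: f = 0.316/Re^0.25 = 0.316/131990^0.25 = 0.01658 (Blasius is strictly valid for Re ≲ 1e5; used here as the smooth-pipe estimate the problem specifies)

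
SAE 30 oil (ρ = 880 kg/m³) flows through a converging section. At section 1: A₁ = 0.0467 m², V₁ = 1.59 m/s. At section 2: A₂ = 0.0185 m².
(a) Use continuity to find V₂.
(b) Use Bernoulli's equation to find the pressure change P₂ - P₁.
(a) Continuity: A₁V₁=A₂V₂ -> V₂=A₁V₁/A₂=0.0467*1.59/0.0185=4.01 m/s
(b) Bernoulli: P₂-P₁=0.5*rho*(V₁^2-V₂^2)/1000=0.5*880*(1.59^2-4.01^2)/1000=-5.963 kPa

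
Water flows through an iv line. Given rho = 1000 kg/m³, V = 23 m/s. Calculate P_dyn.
Formula: P_{dyn} = \frac{1}{2} \rho V^2
P_dyn = 0.5·1000·23²/1000 = 264.5 kPa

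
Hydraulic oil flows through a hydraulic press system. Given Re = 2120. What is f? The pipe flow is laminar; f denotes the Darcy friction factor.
Formula: f = \frac{64}{Re}
f = 64/2120 = 0.03019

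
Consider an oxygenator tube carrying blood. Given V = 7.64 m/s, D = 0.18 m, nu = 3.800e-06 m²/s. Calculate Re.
Formula: Re = \frac{V D}{\nu}
Re = 7.64·0.18/3.800e-06 = 361895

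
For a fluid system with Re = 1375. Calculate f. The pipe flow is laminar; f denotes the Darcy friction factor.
Formula: f = \frac{64}{Re}
f = 64/1375 = 0.04655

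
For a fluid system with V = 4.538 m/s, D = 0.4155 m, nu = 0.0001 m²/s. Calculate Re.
Formula: Re = \frac{V D}{\nu}
Re = 4.538·0.4155/0.0001 = 18855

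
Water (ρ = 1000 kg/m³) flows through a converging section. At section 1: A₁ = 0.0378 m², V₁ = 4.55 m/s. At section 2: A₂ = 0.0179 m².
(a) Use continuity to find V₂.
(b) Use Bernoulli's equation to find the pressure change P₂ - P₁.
(a) Continuity: A₁V₁=A₂V₂ -> V₂=A₁V₁/A₂=0.0378*4.55/0.0179=9.61 m/s
(b) Bernoulli: P₂-P₁=0.5*rho*(V₁^2-V₂^2)/1000=0.5*1000*(4.55^2-9.61^2)/1000=-35.82 kPa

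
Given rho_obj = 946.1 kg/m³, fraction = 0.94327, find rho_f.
Formula: f_{sub} = \frac{\rho_{obj}}{\rho_f}
Substituting knowns: 0.94327 = 946.1/rho_f
Solving for rho_f: rho_f = 946.1/0.94327 = 1003 kg/m³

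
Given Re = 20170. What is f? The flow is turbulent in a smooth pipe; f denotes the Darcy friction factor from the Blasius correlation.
Formula: f = \frac{0.316}{Re^{0.25}}
f = 0.316/20170^0.25 = 0.02652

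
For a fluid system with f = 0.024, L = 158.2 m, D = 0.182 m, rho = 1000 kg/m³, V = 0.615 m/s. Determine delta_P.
Formula: \Delta P = f \frac{L}{D} \frac{\rho V^2}{2}
delta_P = 0.024·(158.2/0.182)·0.5·1000·0.615²/1000 = 3.945 kPa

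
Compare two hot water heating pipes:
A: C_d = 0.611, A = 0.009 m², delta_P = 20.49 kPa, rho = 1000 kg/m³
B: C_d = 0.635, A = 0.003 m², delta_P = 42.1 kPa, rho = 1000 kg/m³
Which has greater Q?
Q(A) = 35.2 L/s, Q(B) = 17.48 L/s. Answer: A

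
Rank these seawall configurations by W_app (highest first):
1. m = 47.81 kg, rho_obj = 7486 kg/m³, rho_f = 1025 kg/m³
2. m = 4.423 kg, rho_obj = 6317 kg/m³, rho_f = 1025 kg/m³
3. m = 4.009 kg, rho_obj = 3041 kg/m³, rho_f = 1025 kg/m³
Case 1: W_app = 404.8 N
Case 2: W_app = 36.35 N
Case 3: W_app = 26.07 N
Ranking (highest first): 1, 2, 3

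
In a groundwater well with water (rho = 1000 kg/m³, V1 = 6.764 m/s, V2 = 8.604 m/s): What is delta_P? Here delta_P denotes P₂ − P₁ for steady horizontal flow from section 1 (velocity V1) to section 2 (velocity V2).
Formula: \Delta P = \frac{1}{2} \rho (V_1^2 - V_2^2)
delta_P = 0.5·1000·(6.764² − 8.604²)/1000 = -14.14 kPa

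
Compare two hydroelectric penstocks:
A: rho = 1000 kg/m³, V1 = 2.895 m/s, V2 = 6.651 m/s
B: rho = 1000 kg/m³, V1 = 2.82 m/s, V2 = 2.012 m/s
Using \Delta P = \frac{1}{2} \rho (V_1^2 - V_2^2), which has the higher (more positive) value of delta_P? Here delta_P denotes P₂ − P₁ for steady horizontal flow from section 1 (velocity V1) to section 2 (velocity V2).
delta_P(A) = -17.93 kPa, delta_P(B) = 1.952 kPa. Answer: B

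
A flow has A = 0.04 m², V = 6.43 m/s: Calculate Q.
Formula: Q = A V
Q = 0.04·6.43·1000 = 257.2 L/s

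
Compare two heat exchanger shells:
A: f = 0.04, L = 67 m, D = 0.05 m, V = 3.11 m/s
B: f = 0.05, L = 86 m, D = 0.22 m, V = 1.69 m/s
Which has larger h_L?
h_L(A) = 26.42 m, h_L(B) = 2.845 m. Answer: A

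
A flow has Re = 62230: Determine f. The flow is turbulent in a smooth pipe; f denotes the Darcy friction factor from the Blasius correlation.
Formula: f = \frac{0.316}{Re^{0.25}}
f = 0.316/62230^0.25 = 0.02001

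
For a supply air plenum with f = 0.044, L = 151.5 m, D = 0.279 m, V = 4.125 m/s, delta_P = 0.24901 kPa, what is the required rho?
Formula: \Delta P = f \frac{L}{D} \frac{\rho V^2}{2}
Substituting knowns: 0.24901 = 0.044·(151.5/0.279)·0.5·rho·4.125²/1000
Solving for rho: rho = (0.24901·1000)/(0.044·(151.5/0.279)·0.5·4.125²) = 1.225 kg/m³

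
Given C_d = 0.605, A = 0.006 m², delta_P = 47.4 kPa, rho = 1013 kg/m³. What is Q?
Formula: Q = C_d A \sqrt{\frac{2 \Delta P}{\rho}}
Q = 0.605·0.006·√(2·(47.4·1000)/1013)·1000 = 35.12 L/s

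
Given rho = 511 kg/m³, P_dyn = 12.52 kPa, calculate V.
Formula: P_{dyn} = \frac{1}{2} \rho V^2
Substituting knowns: 12.52 = 0.5·511·V²/1000
Solving for V: V = √(2·(12.52·1000)/511) = 7 m/s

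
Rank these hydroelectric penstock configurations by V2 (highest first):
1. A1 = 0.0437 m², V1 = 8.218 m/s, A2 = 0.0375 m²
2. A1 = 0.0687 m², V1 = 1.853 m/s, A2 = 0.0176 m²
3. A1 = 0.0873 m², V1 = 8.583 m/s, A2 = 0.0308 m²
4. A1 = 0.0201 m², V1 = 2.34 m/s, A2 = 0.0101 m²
Case 1: V2 = 9.577 m/s
Case 2: V2 = 7.233 m/s
Case 3: V2 = 24.33 m/s
Case 4: V2 = 4.657 m/s
Ranking (highest first): 3, 1, 2, 4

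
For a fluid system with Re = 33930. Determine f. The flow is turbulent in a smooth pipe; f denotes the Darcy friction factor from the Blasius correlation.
Formula: f = \frac{0.316}{Re^{0.25}}
f = 0.316/33930^0.25 = 0.02328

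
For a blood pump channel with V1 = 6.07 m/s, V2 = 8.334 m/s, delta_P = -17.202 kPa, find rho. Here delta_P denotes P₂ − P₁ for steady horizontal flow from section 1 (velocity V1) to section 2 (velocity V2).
Formula: \Delta P = \frac{1}{2} \rho (V_1^2 - V_2^2)
Substituting knowns: -17.202 = 0.5·rho·(6.07² − 8.334²)/1000
Solving for rho: rho = 2·(-17.202·1000)/(6.07² − 8.334²) = 1055 kg/m³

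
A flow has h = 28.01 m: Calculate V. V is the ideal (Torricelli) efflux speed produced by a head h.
Formula: V = \sqrt{2 g h}
V = √(2·9.81·28.01) = 23.44 m/s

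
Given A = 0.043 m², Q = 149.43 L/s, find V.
Formula: Q = A V
Substituting knowns: 149.43 = 0.043·V·1000
Solving for V: V = (149.43/1000)/0.043 = 3.475 m/s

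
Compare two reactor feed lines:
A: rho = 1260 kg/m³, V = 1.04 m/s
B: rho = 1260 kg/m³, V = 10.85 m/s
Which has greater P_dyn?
P_dyn(A) = 0.6814 kPa, P_dyn(B) = 74.17 kPa. Answer: B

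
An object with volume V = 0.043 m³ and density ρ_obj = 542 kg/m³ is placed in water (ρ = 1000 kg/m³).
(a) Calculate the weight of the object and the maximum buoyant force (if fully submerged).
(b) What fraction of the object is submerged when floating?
(a) W=rho_obj*g*V=542*9.81*0.043=228.6 N; F_B(max)=rho*g*V=1000*9.81*0.043=421.8 N
(b) Floating fraction=rho_obj/rho=542/1000=0.542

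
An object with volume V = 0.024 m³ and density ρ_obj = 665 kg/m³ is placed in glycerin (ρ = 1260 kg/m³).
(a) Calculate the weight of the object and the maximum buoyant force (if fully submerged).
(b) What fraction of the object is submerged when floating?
(a) W=rho_obj*g*V=665*9.81*0.024=156.6 N; F_B(max)=rho*g*V=1260*9.81*0.024=296.7 N
(b) Floating fraction=rho_obj/rho=665/1260=0.528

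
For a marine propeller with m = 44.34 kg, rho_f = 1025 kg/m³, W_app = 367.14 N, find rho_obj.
Formula: W_{app} = mg\left(1 - \frac{\rho_f}{\rho_{obj}}\right)
Substituting knowns: 367.14 = 44.34·9.81·(1 − 1025/rho_obj)
Solving for rho_obj: rho_obj = 1025/(1 − 367.14/(44.34·9.81)) = 6573 kg/m³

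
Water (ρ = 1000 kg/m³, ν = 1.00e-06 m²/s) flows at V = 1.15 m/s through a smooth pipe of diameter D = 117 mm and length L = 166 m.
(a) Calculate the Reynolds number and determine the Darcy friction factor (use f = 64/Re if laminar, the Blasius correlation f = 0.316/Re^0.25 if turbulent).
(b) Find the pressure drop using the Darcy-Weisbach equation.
(a) Re = V·D/ν = 1.15·0.117/1.00e-06 = 134550 → turbulent (Re > 4000); f = 0.316/Re^0.25 = 0.316/134550^0.25 = 0.016499 (Blasius is strictly valid for Re ≲ 1e5; used here as the smooth-pipe estimate the problem specifies)
(b) Darcy-Weisbach: ΔP = f·(L/D)·½ρV²/1000 = 0.016499·(166/0.117)·½·1000·1.15²/1000 = 15.48 kPa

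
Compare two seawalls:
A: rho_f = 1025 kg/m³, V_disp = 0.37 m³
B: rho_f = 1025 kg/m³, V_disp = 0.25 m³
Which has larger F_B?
F_B(A) = 3720 N, F_B(B) = 2514 N. Answer: A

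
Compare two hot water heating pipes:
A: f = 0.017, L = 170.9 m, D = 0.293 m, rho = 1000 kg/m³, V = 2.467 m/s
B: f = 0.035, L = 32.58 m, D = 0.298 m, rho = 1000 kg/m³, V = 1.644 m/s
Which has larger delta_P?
delta_P(A) = 30.17 kPa, delta_P(B) = 5.171 kPa. Answer: A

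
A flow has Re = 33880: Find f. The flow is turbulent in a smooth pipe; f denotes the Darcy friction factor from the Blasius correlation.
Formula: f = \frac{0.316}{Re^{0.25}}
f = 0.316/33880^0.25 = 0.02329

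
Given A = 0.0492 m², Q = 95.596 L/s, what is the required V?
Formula: Q = A V
Substituting knowns: 95.596 = 0.0492·V·1000
Solving for V: V = (95.596/1000)/0.0492 = 1.943 m/s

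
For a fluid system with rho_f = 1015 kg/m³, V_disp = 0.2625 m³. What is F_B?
Formula: F_B = \rho_f g V_{disp}
F_B = 1015·9.81·0.2625 = 2614 N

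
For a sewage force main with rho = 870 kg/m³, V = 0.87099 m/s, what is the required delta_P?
Formula: V = \sqrt{\frac{2 \Delta P}{\rho}}
Substituting knowns: 0.87099 = √(2·(delta_P·1000)/870)
Solving for delta_P: delta_P = 0.87099²·870/2/1000 = 0.33 kPa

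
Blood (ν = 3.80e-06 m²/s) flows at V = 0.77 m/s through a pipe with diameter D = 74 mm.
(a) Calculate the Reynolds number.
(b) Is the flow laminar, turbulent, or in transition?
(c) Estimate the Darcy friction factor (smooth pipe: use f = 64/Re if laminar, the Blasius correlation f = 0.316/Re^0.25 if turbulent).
(a) Re = V·D/ν = 0.77·0.074/3.80e-06 = 14995
(b) Flow regime: turbulent (Re > 4000)
(c) Friction factor: f = 0.316/Re^0.25 = 0.316/14995^0.25 = 0.02856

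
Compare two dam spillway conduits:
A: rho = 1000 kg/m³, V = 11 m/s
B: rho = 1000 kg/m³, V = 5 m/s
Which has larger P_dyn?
P_dyn(A) = 60.5 kPa, P_dyn(B) = 12.5 kPa. Answer: A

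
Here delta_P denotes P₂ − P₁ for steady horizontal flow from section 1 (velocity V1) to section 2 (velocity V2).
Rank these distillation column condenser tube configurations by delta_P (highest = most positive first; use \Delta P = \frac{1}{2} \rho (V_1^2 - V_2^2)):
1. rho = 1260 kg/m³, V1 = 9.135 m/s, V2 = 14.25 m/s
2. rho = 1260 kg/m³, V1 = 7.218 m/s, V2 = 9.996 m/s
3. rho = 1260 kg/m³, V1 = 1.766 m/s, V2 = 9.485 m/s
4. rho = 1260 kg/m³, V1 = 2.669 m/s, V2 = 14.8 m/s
Case 1: delta_P = -75.36 kPa
Case 2: delta_P = -30.13 kPa
Case 3: delta_P = -54.71 kPa
Case 4: delta_P = -133.5 kPa
Ranking (highest first): 2, 3, 1, 4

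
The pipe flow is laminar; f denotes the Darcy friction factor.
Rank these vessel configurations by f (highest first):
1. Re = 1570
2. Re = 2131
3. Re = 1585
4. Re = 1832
Case 1: f = 0.04076
Case 2: f = 0.03003
Case 3: f = 0.04038
Case 4: f = 0.03493
Ranking (highest first): 1, 3, 4, 2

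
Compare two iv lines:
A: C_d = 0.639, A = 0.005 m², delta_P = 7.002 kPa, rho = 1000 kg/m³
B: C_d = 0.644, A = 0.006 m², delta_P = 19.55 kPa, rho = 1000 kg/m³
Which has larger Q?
Q(A) = 11.96 L/s, Q(B) = 24.16 L/s. Answer: B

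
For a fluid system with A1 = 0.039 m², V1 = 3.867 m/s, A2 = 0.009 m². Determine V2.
Formula: V_2 = \frac{A_1 V_1}{A_2}
V2 = 0.039·3.867/0.009 = 16.76 m/s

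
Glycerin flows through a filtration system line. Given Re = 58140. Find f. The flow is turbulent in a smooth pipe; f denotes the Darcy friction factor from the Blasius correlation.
Formula: f = \frac{0.316}{Re^{0.25}}
f = 0.316/58140^0.25 = 0.02035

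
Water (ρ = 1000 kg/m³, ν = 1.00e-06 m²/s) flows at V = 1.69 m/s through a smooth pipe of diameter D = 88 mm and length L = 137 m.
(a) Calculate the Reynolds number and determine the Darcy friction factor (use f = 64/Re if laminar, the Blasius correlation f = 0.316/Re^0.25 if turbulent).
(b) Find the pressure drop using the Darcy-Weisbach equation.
(a) Re = V·D/ν = 1.69·0.088/1.00e-06 = 148720 → turbulent (Re > 4000); f = 0.316/Re^0.25 = 0.316/148720^0.25 = 0.016091 (Blasius is strictly valid for Re ≲ 1e5; used here as the smooth-pipe estimate the problem specifies)
(b) Darcy-Weisbach: ΔP = f·(L/D)·½ρV²/1000 = 0.016091·(137/0.088)·½·1000·1.69²/1000 = 35.77 kPa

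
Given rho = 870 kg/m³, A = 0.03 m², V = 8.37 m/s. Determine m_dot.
Formula: \dot{m} = \rho A V
m_dot = 870·0.03·8.37 = 218.5 kg/s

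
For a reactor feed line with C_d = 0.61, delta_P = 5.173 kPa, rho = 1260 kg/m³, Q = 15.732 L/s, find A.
Formula: Q = C_d A \sqrt{\frac{2 \Delta P}{\rho}}
Substituting knowns: 15.732 = 0.61·A·√(2·(5.173·1000)/1260)·1000
Solving for A: A = (15.732/1000)/(0.61·√(2·(5.173·1000)/1260)) = 0.009 m²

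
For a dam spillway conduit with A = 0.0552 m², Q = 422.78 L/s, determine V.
Formula: Q = A V
Substituting knowns: 422.78 = 0.0552·V·1000
Solving for V: V = (422.78/1000)/0.0552 = 7.659 m/s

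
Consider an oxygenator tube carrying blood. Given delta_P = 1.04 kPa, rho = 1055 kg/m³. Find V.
Formula: V = \sqrt{\frac{2 \Delta P}{\rho}}
V = √(2·(1.04·1000)/1055) = 1.404 m/s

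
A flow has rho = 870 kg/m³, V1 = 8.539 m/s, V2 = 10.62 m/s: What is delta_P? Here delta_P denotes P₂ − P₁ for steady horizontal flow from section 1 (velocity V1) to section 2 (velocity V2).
Formula: \Delta P = \frac{1}{2} \rho (V_1^2 - V_2^2)
delta_P = 0.5·870·(8.539² − 10.62²)/1000 = -17.34 kPa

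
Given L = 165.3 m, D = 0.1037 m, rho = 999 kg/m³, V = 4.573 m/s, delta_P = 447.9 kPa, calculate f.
Formula: \Delta P = f \frac{L}{D} \frac{\rho V^2}{2}
Substituting knowns: 447.9 = f·(165.3/0.1037)·0.5·999·4.573²/1000
Solving for f: f = (447.9·1000)/((165.3/0.1037)·0.5·999·4.573²) = 0.0269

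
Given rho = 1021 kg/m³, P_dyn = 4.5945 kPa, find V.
Formula: P_{dyn} = \frac{1}{2} \rho V^2
Substituting knowns: 4.5945 = 0.5·1021·V²/1000
Solving for V: V = √(2·(4.5945·1000)/1021) = 3 m/s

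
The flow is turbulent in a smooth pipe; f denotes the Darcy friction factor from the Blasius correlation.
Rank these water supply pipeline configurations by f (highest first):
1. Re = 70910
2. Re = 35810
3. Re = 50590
Case 1: f = 0.01936
Case 2: f = 0.02297
Case 3: f = 0.02107
Ranking (highest first): 2, 3, 1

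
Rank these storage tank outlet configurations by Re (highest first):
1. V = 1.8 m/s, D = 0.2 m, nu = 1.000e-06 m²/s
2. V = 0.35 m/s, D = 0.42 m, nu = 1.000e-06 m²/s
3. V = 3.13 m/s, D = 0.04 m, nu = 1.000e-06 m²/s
Case 1: Re = 360000
Case 2: Re = 147000
Case 3: Re = 125200
Ranking (highest first): 1, 2, 3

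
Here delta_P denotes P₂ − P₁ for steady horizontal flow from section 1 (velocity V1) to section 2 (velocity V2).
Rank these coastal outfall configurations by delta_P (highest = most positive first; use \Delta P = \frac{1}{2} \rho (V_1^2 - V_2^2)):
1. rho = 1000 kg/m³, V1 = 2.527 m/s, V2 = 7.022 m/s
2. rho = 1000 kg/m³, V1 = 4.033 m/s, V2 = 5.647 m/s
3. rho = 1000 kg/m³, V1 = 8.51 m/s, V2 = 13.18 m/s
Case 1: delta_P = -21.46 kPa
Case 2: delta_P = -7.812 kPa
Case 3: delta_P = -50.65 kPa
Ranking (highest first): 2, 1, 3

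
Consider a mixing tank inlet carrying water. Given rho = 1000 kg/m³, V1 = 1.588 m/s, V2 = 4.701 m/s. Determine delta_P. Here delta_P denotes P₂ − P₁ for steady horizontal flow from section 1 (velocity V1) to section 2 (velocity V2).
Formula: \Delta P = \frac{1}{2} \rho (V_1^2 - V_2^2)
delta_P = 0.5·1000·(1.588² − 4.701²)/1000 = -9.789 kPa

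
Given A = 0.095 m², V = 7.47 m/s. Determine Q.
Formula: Q = A V
Q = 0.095·7.47·1000 = 709.6 L/s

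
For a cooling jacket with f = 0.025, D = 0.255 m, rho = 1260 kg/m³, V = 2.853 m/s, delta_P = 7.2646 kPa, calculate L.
Formula: \Delta P = f \frac{L}{D} \frac{\rho V^2}{2}
Substituting knowns: 7.2646 = 0.025·(L/0.255)·0.5·1260·2.853²/1000
Solving for L: L = (7.2646·1000)·0.255/(0.025·0.5·1260·2.853²) = 14.45 m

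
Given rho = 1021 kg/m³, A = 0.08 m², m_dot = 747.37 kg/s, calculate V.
Formula: \dot{m} = \rho A V
Substituting knowns: 747.37 = 1021·0.08·V
Solving for V: V = 747.37/(1021·0.08) = 9.15 m/s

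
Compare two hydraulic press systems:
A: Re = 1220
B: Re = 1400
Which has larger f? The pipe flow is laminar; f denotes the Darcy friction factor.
f(A) = 0.05246, f(B) = 0.04571. Answer: A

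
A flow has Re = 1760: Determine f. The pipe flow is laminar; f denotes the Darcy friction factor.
Formula: f = \frac{64}{Re}
f = 64/1760 = 0.03636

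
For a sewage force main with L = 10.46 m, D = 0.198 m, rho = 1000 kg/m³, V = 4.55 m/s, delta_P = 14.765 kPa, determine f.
Formula: \Delta P = f \frac{L}{D} \frac{\rho V^2}{2}
Substituting knowns: 14.765 = f·(10.46/0.198)·0.5·1000·4.55²/1000
Solving for f: f = (14.765·1000)/((10.46/0.198)·0.5·1000·4.55²) = 0.027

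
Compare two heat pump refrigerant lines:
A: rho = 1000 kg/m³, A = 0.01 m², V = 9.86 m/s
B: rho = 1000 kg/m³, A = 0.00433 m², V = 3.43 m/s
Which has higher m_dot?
m_dot(A) = 98.6 kg/s, m_dot(B) = 14.85 kg/s. Answer: A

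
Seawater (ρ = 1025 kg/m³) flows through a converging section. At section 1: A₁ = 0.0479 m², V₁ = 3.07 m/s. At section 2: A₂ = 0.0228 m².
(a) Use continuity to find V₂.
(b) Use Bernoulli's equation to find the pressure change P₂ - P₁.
(a) Continuity: A₁V₁=A₂V₂ -> V₂=A₁V₁/A₂=0.0479*3.07/0.0228=6.45 m/s
(b) Bernoulli: P₂-P₁=0.5*rho*(V₁^2-V₂^2)/1000=0.5*1025*(3.07^2-6.45^2)/1000=-16.49 kPa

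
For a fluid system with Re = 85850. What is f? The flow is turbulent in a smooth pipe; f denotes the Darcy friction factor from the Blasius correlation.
Formula: f = \frac{0.316}{Re^{0.25}}
f = 0.316/85850^0.25 = 0.01846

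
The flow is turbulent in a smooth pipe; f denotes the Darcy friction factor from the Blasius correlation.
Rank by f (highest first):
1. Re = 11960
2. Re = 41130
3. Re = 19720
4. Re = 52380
Case 1: f = 0.03022
Case 2: f = 0.02219
Case 3: f = 0.02667
Case 4: f = 0.02089
Ranking (highest first): 1, 3, 2, 4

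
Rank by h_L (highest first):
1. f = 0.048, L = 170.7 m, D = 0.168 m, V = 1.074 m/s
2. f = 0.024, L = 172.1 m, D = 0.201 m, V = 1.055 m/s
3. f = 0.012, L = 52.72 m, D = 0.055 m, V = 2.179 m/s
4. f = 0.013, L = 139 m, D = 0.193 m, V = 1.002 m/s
Case 1: h_L = 2.867 m
Case 2: h_L = 1.166 m
Case 3: h_L = 2.784 m
Case 4: h_L = 0.4791 m
Ranking (highest first): 1, 3, 2, 4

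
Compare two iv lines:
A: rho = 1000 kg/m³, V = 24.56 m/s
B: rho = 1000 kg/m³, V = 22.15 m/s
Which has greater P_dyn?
P_dyn(A) = 301.6 kPa, P_dyn(B) = 245.3 kPa. Answer: A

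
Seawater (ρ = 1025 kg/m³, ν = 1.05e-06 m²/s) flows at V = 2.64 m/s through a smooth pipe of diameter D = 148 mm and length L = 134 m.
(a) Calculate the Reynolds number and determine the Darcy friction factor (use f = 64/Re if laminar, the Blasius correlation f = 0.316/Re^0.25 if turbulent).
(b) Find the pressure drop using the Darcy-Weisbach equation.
(a) Re = V·D/ν = 2.64·0.148/1.05e-06 = 372110 → turbulent (Re > 4000); f = 0.316/Re^0.25 = 0.316/372110^0.25 = 0.012794 (Blasius is strictly valid for Re ≲ 1e5; used here as the smooth-pipe estimate the problem specifies)
(b) Darcy-Weisbach: ΔP = f·(L/D)·½ρV²/1000 = 0.012794·(134/0.148)·½·1025·2.64²/1000 = 41.38 kPa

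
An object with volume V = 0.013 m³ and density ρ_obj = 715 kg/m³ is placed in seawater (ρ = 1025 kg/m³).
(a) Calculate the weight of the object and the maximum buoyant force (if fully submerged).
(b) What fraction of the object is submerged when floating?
(a) W=rho_obj*g*V=715*9.81*0.013=91.2 N; F_B(max)=rho*g*V=1025*9.81*0.013=130.7 N
(b) Floating fraction=rho_obj/rho=715/1025=0.698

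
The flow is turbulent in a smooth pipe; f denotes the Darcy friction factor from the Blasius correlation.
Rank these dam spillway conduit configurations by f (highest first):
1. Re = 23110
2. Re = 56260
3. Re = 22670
Case 1: f = 0.02563
Case 2: f = 0.02052
Case 3: f = 0.02575
Ranking (highest first): 3, 1, 2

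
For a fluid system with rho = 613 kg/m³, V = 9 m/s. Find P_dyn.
Formula: P_{dyn} = \frac{1}{2} \rho V^2
P_dyn = 0.5·613·9²/1000 = 24.83 kPa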